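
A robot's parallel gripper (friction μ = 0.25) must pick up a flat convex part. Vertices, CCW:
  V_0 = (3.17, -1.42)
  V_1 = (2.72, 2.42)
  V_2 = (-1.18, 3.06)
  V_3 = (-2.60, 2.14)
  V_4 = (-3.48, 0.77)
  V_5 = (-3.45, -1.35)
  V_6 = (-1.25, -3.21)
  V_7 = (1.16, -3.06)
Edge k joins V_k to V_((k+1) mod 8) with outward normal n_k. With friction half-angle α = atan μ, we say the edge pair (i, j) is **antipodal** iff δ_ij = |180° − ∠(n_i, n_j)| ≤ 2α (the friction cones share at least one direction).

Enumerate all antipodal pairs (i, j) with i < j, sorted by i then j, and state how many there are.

α = atan 0.25 = 14.04°;  2α = 28.07°
n_0 = (+0.9932, +0.1164)
n_1 = (+0.1619, +0.9868)
n_2 = (-0.5437, +0.8393)
n_3 = (-0.8414, +0.5404)
n_4 = (-0.9999, -0.0141)
n_5 = (-0.6456, -0.7636)
n_6 = (+0.0621, -0.9981)
n_7 = (+0.6322, -0.7748)
  (0,1): δ = 106.00°  ·
  (0,2): δ = 63.75°  ·
  (0,3): δ = 39.40°  ·
  (0,4): δ = 5.87°  ✓
  (0,5): δ = 43.10°  ·
  (0,6): δ = 86.88°  ·
  (0,7): δ = 122.53°  ·
  (1,2): δ = 137.74°  ·
  (1,3): δ = 113.39°  ·
  (1,4): δ = 79.87°  ·
  (1,5): δ = 30.89°  ·
  (1,6): δ = 12.88°  ✓
  (1,7): δ = 48.53°  ·
  (2,3): δ = 155.65°  ·
  (2,4): δ = 122.13°  ·
  (2,5): δ = 73.15°  ·
  (2,6): δ = 29.38°  ·
  (2,7): δ = 6.27°  ✓
  (3,4): δ = 146.48°  ·
  (3,5): δ = 97.50°  ·
  (3,6): δ = 53.72°  ·
  (3,7): δ = 18.07°  ✓
  (4,5): δ = 131.02°  ·
  (4,6): δ = 87.25°  ·
  (4,7): δ = 51.60°  ·
  (5,6): δ = 136.23°  ·
  (5,7): δ = 100.58°  ·
  (6,7): δ = 144.35°  ·
antipodal pairs: 4

count = 4; pairs: (0,4), (1,6), (2,7), (3,7)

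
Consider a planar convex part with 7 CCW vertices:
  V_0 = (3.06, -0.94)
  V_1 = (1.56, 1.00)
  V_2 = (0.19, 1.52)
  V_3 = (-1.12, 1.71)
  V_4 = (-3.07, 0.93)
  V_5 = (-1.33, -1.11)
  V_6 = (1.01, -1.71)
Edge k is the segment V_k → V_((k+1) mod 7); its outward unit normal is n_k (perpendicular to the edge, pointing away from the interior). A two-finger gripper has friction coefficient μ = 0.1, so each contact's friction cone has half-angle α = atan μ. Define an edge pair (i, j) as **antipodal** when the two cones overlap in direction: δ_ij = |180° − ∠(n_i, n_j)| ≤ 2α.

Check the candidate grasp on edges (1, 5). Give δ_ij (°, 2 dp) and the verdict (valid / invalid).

δ = 6.40°, valid

α = atan 0.1 = 5.71°;  2α = 11.42°
edge 1: e_1 = (-1.37, +0.52);  n_1 = (+0.3549, +0.9349)
edge 5: e_5 = (+2.34, -0.60);  n_5 = (-0.2484, -0.9687)
∠(n_1, n_5) = 173.60°
δ = |180° − 173.60°| = 6.40°
6.40° ≤ 2α = 11.42°  →  valid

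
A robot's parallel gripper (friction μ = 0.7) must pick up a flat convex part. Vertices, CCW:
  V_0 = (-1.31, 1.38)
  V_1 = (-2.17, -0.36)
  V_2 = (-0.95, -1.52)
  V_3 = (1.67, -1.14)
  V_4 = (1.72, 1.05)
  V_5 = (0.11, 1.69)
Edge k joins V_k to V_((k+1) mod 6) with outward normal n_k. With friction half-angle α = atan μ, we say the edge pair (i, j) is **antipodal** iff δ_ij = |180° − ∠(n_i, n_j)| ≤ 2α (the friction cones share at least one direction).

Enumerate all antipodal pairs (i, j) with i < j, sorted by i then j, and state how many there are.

count = 7; pairs: (0,2), (0,3), (1,3), (1,4), (1,5), (2,4), (2,5)

α = atan 0.7 = 34.99°;  2α = 69.98°
n_0 = (-0.8965, +0.4431)
n_1 = (-0.6891, -0.7247)
n_2 = (+0.1435, -0.9896)
n_3 = (+0.9997, -0.0228)
n_4 = (+0.3694, +0.9293)
n_5 = (-0.2133, +0.9770)
  (0,1): δ = 107.25°  ·
  (0,2): δ = 55.45°  ✓
  (0,3): δ = 24.99°  ✓
  (0,4): δ = 94.62°  ·
  (0,5): δ = 128.62°  ·
  (1,2): δ = 128.19°  ·
  (1,3): δ = 47.75°  ✓
  (1,4): δ = 21.88°  ✓
  (1,5): δ = 55.87°  ✓
  (2,3): δ = 99.56°  ·
  (2,4): δ = 29.93°  ✓
  (2,5): δ = 4.06°  ✓
  (3,4): δ = 110.37°  ·
  (3,5): δ = 76.38°  ·
  (4,5): δ = 146.01°  ·
antipodal pairs: 7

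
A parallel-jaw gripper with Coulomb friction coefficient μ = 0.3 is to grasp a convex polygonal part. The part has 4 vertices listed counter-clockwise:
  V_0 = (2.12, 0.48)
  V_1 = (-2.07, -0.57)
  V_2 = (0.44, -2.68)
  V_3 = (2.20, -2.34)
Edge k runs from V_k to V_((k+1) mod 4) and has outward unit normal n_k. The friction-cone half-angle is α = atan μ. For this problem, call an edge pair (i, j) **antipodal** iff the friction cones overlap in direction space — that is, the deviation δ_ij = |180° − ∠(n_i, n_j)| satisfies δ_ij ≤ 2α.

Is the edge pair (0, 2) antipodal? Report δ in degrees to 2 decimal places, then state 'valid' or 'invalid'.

δ = 3.13°, valid

α = atan 0.3 = 16.70°;  2α = 33.40°
edge 0: e_0 = (-4.19, -1.05);  n_0 = (-0.2431, +0.9700)
edge 2: e_2 = (+1.76, +0.34);  n_2 = (+0.1897, -0.9818)
∠(n_0, n_2) = 176.87°
δ = |180° − 176.87°| = 3.13°
3.13° ≤ 2α = 33.40°  →  valid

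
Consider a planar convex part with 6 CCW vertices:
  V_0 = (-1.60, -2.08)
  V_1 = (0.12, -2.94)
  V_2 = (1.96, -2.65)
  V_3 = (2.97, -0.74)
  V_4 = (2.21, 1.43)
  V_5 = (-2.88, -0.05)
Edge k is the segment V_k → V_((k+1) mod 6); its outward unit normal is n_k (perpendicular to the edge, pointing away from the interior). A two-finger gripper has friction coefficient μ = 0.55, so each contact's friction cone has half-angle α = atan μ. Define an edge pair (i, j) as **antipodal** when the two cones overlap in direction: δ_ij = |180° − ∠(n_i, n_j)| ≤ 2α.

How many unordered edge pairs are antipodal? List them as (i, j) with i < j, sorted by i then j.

α = atan 0.55 = 28.81°;  2α = 57.62°
n_0 = (-0.4472, -0.8944)
n_1 = (+0.1557, -0.9878)
n_2 = (+0.8840, -0.4675)
n_3 = (+0.9438, +0.3305)
n_4 = (-0.2792, +0.9602)
n_5 = (-0.8459, -0.5334)
  (0,1): δ = 144.48°  ·
  (0,2): δ = 91.30°  ·
  (0,3): δ = 44.13°  ✓
  (0,4): δ = 42.78°  ✓
  (0,5): δ = 148.80°  ·
  (1,2): δ = 126.83°  ·
  (1,3): δ = 79.65°  ·
  (1,4): δ = 7.26°  ✓
  (1,5): δ = 113.28°  ·
  (2,3): δ = 132.83°  ·
  (2,4): δ = 45.92°  ✓
  (2,5): δ = 60.10°  ·
  (3,4): δ = 93.09°  ·
  (3,5): δ = 12.93°  ✓
  (4,5): δ = 73.98°  ·
antipodal pairs: 5

count = 5; pairs: (0,3), (0,4), (1,4), (2,4), (3,5)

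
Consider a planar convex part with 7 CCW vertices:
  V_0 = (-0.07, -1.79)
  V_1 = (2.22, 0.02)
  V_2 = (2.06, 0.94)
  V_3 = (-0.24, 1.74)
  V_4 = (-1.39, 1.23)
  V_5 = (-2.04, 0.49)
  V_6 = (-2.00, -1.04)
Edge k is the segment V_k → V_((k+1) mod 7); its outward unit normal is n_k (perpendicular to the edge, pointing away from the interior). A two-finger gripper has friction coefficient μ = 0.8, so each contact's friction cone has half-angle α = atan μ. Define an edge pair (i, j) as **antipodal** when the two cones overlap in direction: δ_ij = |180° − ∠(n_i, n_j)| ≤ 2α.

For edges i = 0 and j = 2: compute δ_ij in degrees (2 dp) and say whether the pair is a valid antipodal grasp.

δ = 57.50°, valid

α = atan 0.8 = 38.66°;  2α = 77.32°
edge 0: e_0 = (+2.29, +1.81);  n_0 = (+0.6201, -0.7845)
edge 2: e_2 = (-2.30, +0.80);  n_2 = (+0.3285, +0.9445)
∠(n_0, n_2) = 122.50°
δ = |180° − 122.50°| = 57.50°
57.50° ≤ 2α = 77.32°  →  valid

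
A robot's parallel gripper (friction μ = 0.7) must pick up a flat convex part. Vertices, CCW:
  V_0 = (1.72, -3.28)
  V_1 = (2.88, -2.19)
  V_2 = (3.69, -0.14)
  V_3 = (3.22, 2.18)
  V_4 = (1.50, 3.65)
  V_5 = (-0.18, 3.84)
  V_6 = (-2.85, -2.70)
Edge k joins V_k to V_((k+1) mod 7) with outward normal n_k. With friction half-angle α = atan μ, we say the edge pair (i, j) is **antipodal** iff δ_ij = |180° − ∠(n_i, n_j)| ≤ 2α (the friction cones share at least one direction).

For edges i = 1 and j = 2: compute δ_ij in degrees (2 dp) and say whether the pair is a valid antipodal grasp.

α = atan 0.7 = 34.99°;  2α = 69.98°
edge 1: e_1 = (+0.81, +2.05);  n_1 = (+0.9300, -0.3675)
edge 2: e_2 = (-0.47, +2.32);  n_2 = (+0.9801, +0.1986)
∠(n_1, n_2) = 33.01°
δ = |180° − 33.01°| = 146.99°
146.99° > 2α = 69.98°  →  invalid

δ = 146.99°, invalid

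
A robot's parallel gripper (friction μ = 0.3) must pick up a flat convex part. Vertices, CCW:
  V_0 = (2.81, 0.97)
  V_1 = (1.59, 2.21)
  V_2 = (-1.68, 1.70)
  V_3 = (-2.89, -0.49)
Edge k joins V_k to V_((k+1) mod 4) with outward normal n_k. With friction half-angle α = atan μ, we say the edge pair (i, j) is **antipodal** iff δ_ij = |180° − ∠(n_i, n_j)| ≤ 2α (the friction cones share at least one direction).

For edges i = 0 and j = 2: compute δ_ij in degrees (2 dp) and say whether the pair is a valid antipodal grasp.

α = atan 0.3 = 16.70°;  2α = 33.40°
edge 0: e_0 = (-1.22, +1.24);  n_0 = (+0.7128, +0.7013)
edge 2: e_2 = (-1.21, -2.19);  n_2 = (-0.8753, +0.4836)
∠(n_0, n_2) = 106.54°
δ = |180° − 106.54°| = 73.46°
73.46° > 2α = 33.40°  →  invalid

δ = 73.46°, invalid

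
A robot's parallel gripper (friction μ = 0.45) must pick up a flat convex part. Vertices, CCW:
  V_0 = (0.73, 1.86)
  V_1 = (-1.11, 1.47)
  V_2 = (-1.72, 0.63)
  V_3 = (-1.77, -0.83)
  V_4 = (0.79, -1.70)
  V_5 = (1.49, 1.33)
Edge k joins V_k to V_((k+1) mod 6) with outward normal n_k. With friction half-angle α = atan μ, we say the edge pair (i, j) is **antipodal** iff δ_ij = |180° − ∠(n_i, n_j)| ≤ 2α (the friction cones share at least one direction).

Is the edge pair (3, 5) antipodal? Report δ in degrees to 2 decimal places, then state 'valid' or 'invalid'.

δ = 16.12°, valid

α = atan 0.45 = 24.23°;  2α = 48.46°
edge 3: e_3 = (+2.56, -0.87);  n_3 = (-0.3218, -0.9468)
edge 5: e_5 = (-0.76, +0.53);  n_5 = (+0.5720, +0.8202)
∠(n_3, n_5) = 163.88°
δ = |180° − 163.88°| = 16.12°
16.12° ≤ 2α = 48.46°  →  valid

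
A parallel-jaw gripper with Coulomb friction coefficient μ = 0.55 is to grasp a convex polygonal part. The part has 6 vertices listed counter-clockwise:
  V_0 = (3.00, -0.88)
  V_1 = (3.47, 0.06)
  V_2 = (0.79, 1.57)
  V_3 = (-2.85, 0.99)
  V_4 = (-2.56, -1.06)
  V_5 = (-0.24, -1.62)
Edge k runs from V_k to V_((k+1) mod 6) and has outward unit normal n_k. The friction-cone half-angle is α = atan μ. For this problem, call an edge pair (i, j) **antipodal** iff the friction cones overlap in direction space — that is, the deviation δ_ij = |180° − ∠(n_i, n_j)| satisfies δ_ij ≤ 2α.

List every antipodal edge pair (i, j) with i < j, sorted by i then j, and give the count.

count = 7; pairs: (0,2), (0,3), (1,3), (1,4), (1,5), (2,4), (2,5)

α = atan 0.55 = 28.81°;  2α = 57.62°
n_0 = (+0.8944, -0.4472)
n_1 = (+0.4909, +0.8712)
n_2 = (-0.1574, +0.9875)
n_3 = (-0.9901, -0.1401)
n_4 = (-0.2346, -0.9721)
n_5 = (+0.2227, -0.9749)
  (0,1): δ = 92.83°  ·
  (0,2): δ = 54.38°  ✓
  (0,3): δ = 34.62°  ✓
  (0,4): δ = 102.99°  ·
  (0,5): δ = 129.43°  ·
  (1,2): δ = 141.55°  ·
  (1,3): δ = 52.55°  ✓
  (1,4): δ = 15.83°  ✓
  (1,5): δ = 42.26°  ✓
  (2,3): δ = 91.00°  ·
  (2,4): δ = 22.62°  ✓
  (2,5): δ = 3.81°  ✓
  (3,4): δ = 111.62°  ·
  (3,5): δ = 85.19°  ·
  (4,5): δ = 153.56°  ·
antipodal pairs: 7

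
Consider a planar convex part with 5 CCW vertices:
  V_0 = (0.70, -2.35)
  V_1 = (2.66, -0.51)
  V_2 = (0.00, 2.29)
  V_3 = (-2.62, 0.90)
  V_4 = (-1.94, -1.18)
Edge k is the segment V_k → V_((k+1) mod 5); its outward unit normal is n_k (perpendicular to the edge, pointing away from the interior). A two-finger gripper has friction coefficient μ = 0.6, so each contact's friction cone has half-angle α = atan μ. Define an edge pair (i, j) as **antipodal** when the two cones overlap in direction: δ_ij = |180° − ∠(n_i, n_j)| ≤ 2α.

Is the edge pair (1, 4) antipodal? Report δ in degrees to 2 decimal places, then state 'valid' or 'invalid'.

α = atan 0.6 = 30.96°;  2α = 61.93°
edge 1: e_1 = (-2.66, +2.80);  n_1 = (+0.7250, +0.6887)
edge 4: e_4 = (+2.64, -1.17);  n_4 = (-0.4052, -0.9142)
∠(n_1, n_4) = 157.43°
δ = |180° − 157.43°| = 22.57°
22.57° ≤ 2α = 61.93°  →  valid

δ = 22.57°, valid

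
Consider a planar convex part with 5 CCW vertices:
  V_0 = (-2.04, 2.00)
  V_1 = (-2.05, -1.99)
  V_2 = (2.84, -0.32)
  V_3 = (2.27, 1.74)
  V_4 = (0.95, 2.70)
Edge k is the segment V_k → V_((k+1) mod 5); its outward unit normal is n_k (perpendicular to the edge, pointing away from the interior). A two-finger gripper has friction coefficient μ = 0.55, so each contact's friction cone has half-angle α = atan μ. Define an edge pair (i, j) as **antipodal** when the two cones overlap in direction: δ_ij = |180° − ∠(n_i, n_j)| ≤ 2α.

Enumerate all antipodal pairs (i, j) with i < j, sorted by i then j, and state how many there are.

count = 4; pairs: (0,2), (0,3), (1,3), (1,4)

α = atan 0.55 = 28.81°;  2α = 57.62°
n_0 = (-1.0000, +0.0025)
n_1 = (+0.3232, -0.9463)
n_2 = (+0.9638, +0.2667)
n_3 = (+0.5882, +0.8087)
n_4 = (-0.2280, +0.9737)
  (0,1): δ = 71.00°  ·
  (0,2): δ = 15.61°  ✓
  (0,3): δ = 54.12°  ✓
  (0,4): δ = 103.32°  ·
  (1,2): δ = 93.39°  ·
  (1,3): δ = 54.88°  ✓
  (1,4): δ = 5.68°  ✓
  (2,3): δ = 141.49°  ·
  (2,4): δ = 92.29°  ·
  (3,4): δ = 130.80°  ·
antipodal pairs: 4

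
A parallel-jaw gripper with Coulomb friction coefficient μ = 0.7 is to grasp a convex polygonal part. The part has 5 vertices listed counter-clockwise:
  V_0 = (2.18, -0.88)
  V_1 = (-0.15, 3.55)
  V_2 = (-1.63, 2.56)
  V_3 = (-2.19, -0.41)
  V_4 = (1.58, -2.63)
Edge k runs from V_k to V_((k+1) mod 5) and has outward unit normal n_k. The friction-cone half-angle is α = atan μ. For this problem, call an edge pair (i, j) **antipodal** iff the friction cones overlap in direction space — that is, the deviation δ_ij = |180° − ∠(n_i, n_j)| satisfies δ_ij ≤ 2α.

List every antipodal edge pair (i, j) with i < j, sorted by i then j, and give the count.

count = 5; pairs: (0,2), (0,3), (1,3), (1,4), (2,4)

α = atan 0.7 = 34.99°;  2α = 69.98°
n_0 = (+0.8850, +0.4655)
n_1 = (-0.5560, +0.8312)
n_2 = (-0.9827, +0.1853)
n_3 = (-0.5074, -0.8617)
n_4 = (+0.9459, -0.3243)
  (0,1): δ = 83.96°  ·
  (0,2): δ = 38.42°  ✓
  (0,3): δ = 31.77°  ✓
  (0,4): δ = 133.33°  ·
  (1,2): δ = 134.46°  ·
  (1,3): δ = 64.27°  ✓
  (1,4): δ = 37.30°  ✓
  (2,3): δ = 109.81°  ·
  (2,4): δ = 8.25°  ✓
  (3,4): δ = 78.43°  ·
antipodal pairs: 5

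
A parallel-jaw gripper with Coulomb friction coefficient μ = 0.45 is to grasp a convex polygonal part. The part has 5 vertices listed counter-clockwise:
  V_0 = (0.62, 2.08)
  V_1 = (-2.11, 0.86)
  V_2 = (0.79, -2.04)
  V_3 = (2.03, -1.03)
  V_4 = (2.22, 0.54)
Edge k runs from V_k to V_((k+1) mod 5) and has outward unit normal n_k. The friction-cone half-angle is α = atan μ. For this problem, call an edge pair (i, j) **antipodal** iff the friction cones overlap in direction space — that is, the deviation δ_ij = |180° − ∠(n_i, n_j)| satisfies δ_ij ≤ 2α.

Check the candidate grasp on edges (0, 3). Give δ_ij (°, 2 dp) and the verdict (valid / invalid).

α = atan 0.45 = 24.23°;  2α = 48.46°
edge 0: e_0 = (-2.73, -1.22);  n_0 = (-0.4080, +0.9130)
edge 3: e_3 = (+0.19, +1.57);  n_3 = (+0.9928, -0.1201)
∠(n_0, n_3) = 120.98°
δ = |180° − 120.98°| = 59.02°
59.02° > 2α = 48.46°  →  invalid

δ = 59.02°, invalid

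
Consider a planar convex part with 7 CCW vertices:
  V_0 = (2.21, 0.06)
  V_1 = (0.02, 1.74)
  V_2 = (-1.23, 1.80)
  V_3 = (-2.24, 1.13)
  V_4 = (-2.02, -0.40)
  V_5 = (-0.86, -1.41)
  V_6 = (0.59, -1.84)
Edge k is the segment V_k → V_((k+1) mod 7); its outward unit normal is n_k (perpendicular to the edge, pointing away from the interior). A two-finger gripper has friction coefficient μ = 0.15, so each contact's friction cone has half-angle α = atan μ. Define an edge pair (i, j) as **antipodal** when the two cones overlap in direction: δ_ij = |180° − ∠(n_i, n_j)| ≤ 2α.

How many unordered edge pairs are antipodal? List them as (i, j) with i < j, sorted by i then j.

α = atan 0.15 = 8.53°;  2α = 17.06°
n_0 = (+0.6087, +0.7934)
n_1 = (+0.0479, +0.9988)
n_2 = (-0.5528, +0.8333)
n_3 = (-0.9898, -0.1423)
n_4 = (-0.6567, -0.7542)
n_5 = (-0.2843, -0.9587)
n_6 = (+0.7610, -0.6488)
  (0,1): δ = 145.26°  ·
  (0,2): δ = 108.95°  ·
  (0,3): δ = 44.32°  ·
  (0,4): δ = 3.55°  ✓
  (0,5): δ = 20.97°  ·
  (0,6): δ = 87.04°  ·
  (1,2): δ = 143.69°  ·
  (1,3): δ = 79.07°  ·
  (1,4): δ = 38.30°  ·
  (1,5): δ = 13.77°  ✓
  (1,6): δ = 52.30°  ·
  (2,3): δ = 115.38°  ·
  (2,4): δ = 74.60°  ·
  (2,5): δ = 50.08°  ·
  (2,6): δ = 15.99°  ✓
  (3,4): δ = 139.23°  ·
  (3,5): δ = 114.70°  ·
  (3,6): δ = 48.63°  ·
  (4,5): δ = 155.47°  ·
  (4,6): δ = 89.41°  ·
  (5,6): δ = 113.93°  ·
antipodal pairs: 3

count = 3; pairs: (0,4), (1,5), (2,6)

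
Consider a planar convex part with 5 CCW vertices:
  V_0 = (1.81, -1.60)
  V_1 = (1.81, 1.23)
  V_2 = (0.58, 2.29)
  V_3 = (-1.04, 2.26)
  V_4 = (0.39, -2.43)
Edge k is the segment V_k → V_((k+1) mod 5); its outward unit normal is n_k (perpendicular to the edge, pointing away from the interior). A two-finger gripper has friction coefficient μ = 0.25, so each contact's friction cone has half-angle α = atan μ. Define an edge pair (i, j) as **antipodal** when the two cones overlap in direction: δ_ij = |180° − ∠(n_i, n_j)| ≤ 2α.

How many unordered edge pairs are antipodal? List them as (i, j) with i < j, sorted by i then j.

α = atan 0.25 = 14.04°;  2α = 28.07°
n_0 = (+1.0000, -0.0000)
n_1 = (+0.6528, +0.7575)
n_2 = (-0.0185, +0.9998)
n_3 = (-0.9565, -0.2916)
n_4 = (+0.5046, -0.8633)
  (0,1): δ = 130.75°  ·
  (0,2): δ = 88.94°  ·
  (0,3): δ = 16.96°  ✓
  (0,4): δ = 120.31°  ·
  (1,2): δ = 138.18°  ·
  (1,3): δ = 32.29°  ·
  (1,4): δ = 71.06°  ·
  (2,3): δ = 74.10°  ·
  (2,4): δ = 29.25°  ·
  (3,4): δ = 76.65°  ·
antipodal pairs: 1

count = 1; pairs: (0,3)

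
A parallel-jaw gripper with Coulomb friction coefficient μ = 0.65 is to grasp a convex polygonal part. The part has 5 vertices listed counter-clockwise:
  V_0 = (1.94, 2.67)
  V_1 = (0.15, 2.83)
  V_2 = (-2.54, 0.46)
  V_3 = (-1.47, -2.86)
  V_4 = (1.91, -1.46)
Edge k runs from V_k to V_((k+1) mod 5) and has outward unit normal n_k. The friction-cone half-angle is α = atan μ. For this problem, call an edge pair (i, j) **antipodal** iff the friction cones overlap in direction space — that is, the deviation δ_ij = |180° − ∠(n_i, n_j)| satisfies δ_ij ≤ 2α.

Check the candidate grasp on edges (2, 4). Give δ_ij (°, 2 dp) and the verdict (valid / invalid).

α = atan 0.65 = 33.02°;  2α = 66.05°
edge 2: e_2 = (+1.07, -3.32);  n_2 = (-0.9518, -0.3068)
edge 4: e_4 = (+0.03, +4.13);  n_4 = (+1.0000, -0.0073)
∠(n_2, n_4) = 161.72°
δ = |180° − 161.72°| = 18.28°
18.28° ≤ 2α = 66.05°  →  valid

δ = 18.28°, valid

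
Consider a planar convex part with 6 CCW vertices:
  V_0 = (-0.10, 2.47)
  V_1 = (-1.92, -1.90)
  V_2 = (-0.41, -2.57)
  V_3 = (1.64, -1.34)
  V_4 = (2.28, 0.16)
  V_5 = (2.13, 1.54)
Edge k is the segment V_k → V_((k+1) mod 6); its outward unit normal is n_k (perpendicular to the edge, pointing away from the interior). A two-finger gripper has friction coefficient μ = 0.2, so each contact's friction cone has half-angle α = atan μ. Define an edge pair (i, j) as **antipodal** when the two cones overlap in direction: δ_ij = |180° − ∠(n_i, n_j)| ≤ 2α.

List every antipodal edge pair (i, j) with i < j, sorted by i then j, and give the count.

count = 2; pairs: (0,3), (1,5)

α = atan 0.2 = 11.31°;  2α = 22.62°
n_0 = (-0.9231, +0.3845)
n_1 = (-0.4056, -0.9141)
n_2 = (+0.5145, -0.8575)
n_3 = (+0.9198, -0.3924)
n_4 = (+0.9941, +0.1081)
n_5 = (+0.3849, +0.9230)
  (0,1): δ = 91.32°  ·
  (0,2): δ = 36.43°  ·
  (0,3): δ = 0.50°  ✓
  (0,4): δ = 28.81°  ·
  (0,5): δ = 89.97°  ·
  (1,2): δ = 125.11°  ·
  (1,3): δ = 89.18°  ·
  (1,4): δ = 59.87°  ·
  (1,5): δ = 1.29°  ✓
  (2,3): δ = 144.07°  ·
  (2,4): δ = 114.76°  ·
  (2,5): δ = 53.60°  ·
  (3,4): δ = 150.69°  ·
  (3,5): δ = 89.53°  ·
  (4,5): δ = 118.84°  ·
antipodal pairs: 2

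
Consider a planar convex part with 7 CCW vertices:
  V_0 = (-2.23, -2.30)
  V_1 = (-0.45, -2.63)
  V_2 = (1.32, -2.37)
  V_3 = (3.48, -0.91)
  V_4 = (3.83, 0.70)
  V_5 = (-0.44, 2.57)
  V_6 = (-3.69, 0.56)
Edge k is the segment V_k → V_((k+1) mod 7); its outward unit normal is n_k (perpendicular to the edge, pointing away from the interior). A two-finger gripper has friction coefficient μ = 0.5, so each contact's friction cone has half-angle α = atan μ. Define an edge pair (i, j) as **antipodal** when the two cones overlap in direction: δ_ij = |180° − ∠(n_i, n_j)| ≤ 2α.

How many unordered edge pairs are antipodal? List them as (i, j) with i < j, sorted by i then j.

count = 8; pairs: (0,4), (0,5), (1,4), (1,5), (2,5), (3,5), (3,6), (4,6)

α = atan 0.5 = 26.57°;  2α = 53.13°
n_0 = (-0.1823, -0.9832)
n_1 = (+0.1453, -0.9894)
n_2 = (+0.5600, -0.8285)
n_3 = (+0.9772, -0.2124)
n_4 = (+0.4012, +0.9160)
n_5 = (-0.5260, +0.8505)
n_6 = (-0.8907, -0.4547)
  (0,1): δ = 161.14°  ·
  (0,2): δ = 135.44°  ·
  (0,3): δ = 91.76°  ·
  (0,4): δ = 13.15°  ✓
  (0,5): δ = 42.24°  ✓
  (0,6): δ = 127.55°  ·
  (1,2): δ = 154.30°  ·
  (1,3): δ = 110.62°  ·
  (1,4): δ = 32.01°  ✓
  (1,5): δ = 23.38°  ✓
  (1,6): δ = 108.69°  ·
  (2,3): δ = 136.32°  ·
  (2,4): δ = 57.71°  ·
  (2,5): δ = 2.32°  ✓
  (2,6): δ = 82.99°  ·
  (3,4): δ = 101.39°  ·
  (3,5): δ = 46.00°  ✓
  (3,6): δ = 39.31°  ✓
  (4,5): δ = 124.61°  ·
  (4,6): δ = 39.31°  ✓
  (5,6): δ = 94.69°  ·
antipodal pairs: 8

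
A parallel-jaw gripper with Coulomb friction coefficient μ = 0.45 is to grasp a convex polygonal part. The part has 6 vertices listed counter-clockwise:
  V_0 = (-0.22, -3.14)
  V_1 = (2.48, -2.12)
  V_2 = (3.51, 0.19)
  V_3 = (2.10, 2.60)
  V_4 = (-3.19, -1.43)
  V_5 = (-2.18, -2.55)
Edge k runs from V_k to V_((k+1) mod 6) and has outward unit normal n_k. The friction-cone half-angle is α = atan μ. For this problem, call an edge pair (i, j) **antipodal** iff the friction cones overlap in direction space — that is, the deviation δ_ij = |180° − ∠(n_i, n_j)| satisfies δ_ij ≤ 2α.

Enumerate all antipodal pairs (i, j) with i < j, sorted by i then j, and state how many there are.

count = 4; pairs: (0,3), (1,3), (2,4), (2,5)

α = atan 0.45 = 24.23°;  2α = 48.46°
n_0 = (+0.3534, -0.9355)
n_1 = (+0.9133, -0.4072)
n_2 = (+0.8631, +0.5050)
n_3 = (-0.6060, +0.7955)
n_4 = (-0.7426, -0.6697)
n_5 = (-0.2882, -0.9576)
  (0,1): δ = 134.73°  ·
  (0,2): δ = 80.37°  ·
  (0,3): δ = 16.61°  ✓
  (0,4): δ = 111.35°  ·
  (0,5): δ = 142.55°  ·
  (1,2): δ = 125.64°  ·
  (1,3): δ = 28.67°  ✓
  (1,4): δ = 66.08°  ·
  (1,5): δ = 97.28°  ·
  (2,3): δ = 83.03°  ·
  (2,4): δ = 11.71°  ✓
  (2,5): δ = 42.92°  ✓
  (3,4): δ = 85.26°  ·
  (3,5): δ = 54.05°  ·
  (4,5): δ = 148.80°  ·
antipodal pairs: 4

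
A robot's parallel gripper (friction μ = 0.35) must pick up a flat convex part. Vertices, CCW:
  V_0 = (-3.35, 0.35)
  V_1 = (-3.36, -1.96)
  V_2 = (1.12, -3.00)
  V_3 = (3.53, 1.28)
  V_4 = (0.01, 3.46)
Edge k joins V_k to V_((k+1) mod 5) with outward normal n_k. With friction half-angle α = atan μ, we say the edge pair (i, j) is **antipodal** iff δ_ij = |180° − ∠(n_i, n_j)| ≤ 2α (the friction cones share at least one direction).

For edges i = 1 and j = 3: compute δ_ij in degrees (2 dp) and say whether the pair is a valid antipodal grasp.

δ = 18.70°, valid

α = atan 0.35 = 19.29°;  2α = 38.58°
edge 1: e_1 = (+4.48, -1.04);  n_1 = (-0.2261, -0.9741)
edge 3: e_3 = (-3.52, +2.18);  n_3 = (+0.5265, +0.8502)
∠(n_1, n_3) = 161.30°
δ = |180° − 161.30°| = 18.70°
18.70° ≤ 2α = 38.58°  →  valid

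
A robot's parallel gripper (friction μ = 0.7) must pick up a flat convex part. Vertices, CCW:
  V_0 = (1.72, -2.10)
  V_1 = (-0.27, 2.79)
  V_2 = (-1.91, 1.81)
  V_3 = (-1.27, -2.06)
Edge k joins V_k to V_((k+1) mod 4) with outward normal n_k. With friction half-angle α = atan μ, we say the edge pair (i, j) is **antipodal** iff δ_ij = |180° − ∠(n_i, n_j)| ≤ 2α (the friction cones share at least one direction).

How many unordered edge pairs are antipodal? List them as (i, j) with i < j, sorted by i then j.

α = atan 0.7 = 34.99°;  2α = 69.98°
n_0 = (+0.9262, +0.3769)
n_1 = (-0.5130, +0.8584)
n_2 = (-0.9866, -0.1632)
n_3 = (-0.0134, -0.9999)
  (0,1): δ = 81.28°  ·
  (0,2): δ = 12.75°  ✓
  (0,3): δ = 67.09°  ✓
  (1,2): δ = 111.47°  ·
  (1,3): δ = 31.63°  ✓
  (2,3): δ = 100.16°  ·
antipodal pairs: 3

count = 3; pairs: (0,2), (0,3), (1,3)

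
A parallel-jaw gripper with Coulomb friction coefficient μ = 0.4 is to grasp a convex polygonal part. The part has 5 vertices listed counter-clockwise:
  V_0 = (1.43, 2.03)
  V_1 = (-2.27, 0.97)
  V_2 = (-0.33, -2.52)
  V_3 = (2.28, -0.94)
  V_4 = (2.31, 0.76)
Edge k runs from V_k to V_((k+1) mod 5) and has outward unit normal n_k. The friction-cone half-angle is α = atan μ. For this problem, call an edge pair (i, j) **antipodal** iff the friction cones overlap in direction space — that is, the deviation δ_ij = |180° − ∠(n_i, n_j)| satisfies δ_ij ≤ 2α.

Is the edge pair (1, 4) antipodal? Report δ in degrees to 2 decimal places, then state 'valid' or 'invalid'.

α = atan 0.4 = 21.80°;  2α = 43.60°
edge 1: e_1 = (+1.94, -3.49);  n_1 = (-0.8740, -0.4859)
edge 4: e_4 = (-0.88, +1.27);  n_4 = (+0.8220, +0.5695)
∠(n_1, n_4) = 174.35°
δ = |180° − 174.35°| = 5.65°
5.65° ≤ 2α = 43.60°  →  valid

δ = 5.65°, valid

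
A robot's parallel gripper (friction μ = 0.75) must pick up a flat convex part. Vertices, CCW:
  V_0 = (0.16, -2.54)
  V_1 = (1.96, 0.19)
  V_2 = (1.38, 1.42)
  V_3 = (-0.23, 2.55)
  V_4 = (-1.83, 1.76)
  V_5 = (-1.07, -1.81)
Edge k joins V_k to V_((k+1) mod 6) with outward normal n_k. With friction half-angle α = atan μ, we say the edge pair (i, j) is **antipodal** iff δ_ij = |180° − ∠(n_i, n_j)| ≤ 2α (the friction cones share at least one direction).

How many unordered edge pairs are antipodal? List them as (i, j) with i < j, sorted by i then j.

count = 7; pairs: (0,3), (0,4), (1,4), (1,5), (2,4), (2,5), (3,5)

α = atan 0.75 = 36.87°;  2α = 73.74°
n_0 = (+0.8349, -0.5505)
n_1 = (+0.9045, +0.4265)
n_2 = (+0.5745, +0.8185)
n_3 = (-0.4427, +0.8967)
n_4 = (-0.9781, -0.2082)
n_5 = (-0.5104, -0.8600)
  (0,1): δ = 121.36°  ·
  (0,2): δ = 91.67°  ·
  (0,3): δ = 30.32°  ✓
  (0,4): δ = 45.42°  ✓
  (0,5): δ = 92.71°  ·
  (1,2): δ = 150.31°  ·
  (1,3): δ = 88.97°  ·
  (1,4): δ = 13.23°  ✓
  (1,5): δ = 34.07°  ✓
  (2,3): δ = 118.66°  ·
  (2,4): δ = 42.92°  ✓
  (2,5): δ = 4.37°  ✓
  (3,4): δ = 104.26°  ·
  (3,5): δ = 56.97°  ✓
  (4,5): δ = 132.71°  ·
antipodal pairs: 7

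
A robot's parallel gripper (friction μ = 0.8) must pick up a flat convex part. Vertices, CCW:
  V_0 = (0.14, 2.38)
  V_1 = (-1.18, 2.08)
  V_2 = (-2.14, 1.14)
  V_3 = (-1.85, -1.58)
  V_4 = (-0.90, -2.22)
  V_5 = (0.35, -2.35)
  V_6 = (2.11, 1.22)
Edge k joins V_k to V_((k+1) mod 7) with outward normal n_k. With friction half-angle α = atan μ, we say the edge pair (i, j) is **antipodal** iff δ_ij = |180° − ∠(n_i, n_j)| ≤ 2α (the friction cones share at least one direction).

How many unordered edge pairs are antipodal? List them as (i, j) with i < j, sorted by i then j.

count = 9; pairs: (0,3), (0,4), (0,5), (1,4), (1,5), (2,5), (2,6), (3,6), (4,6)

α = atan 0.8 = 38.66°;  2α = 77.32°
n_0 = (-0.2216, +0.9751)
n_1 = (-0.6996, +0.7145)
n_2 = (-0.9944, -0.1060)
n_3 = (-0.5587, -0.8294)
n_4 = (-0.1034, -0.9946)
n_5 = (+0.8969, -0.4422)
n_6 = (+0.5074, +0.8617)
  (0,1): δ = 148.41°  ·
  (0,2): δ = 96.72°  ·
  (0,3): δ = 46.77°  ✓
  (0,4): δ = 18.74°  ✓
  (0,5): δ = 50.95°  ✓
  (0,6): δ = 136.70°  ·
  (1,2): δ = 128.31°  ·
  (1,3): δ = 78.36°  ·
  (1,4): δ = 50.33°  ✓
  (1,5): δ = 19.36°  ✓
  (1,6): δ = 105.11°  ·
  (2,3): δ = 130.05°  ·
  (2,4): δ = 102.02°  ·
  (2,5): δ = 32.33°  ✓
  (2,6): δ = 53.42°  ✓
  (3,4): δ = 151.97°  ·
  (3,5): δ = 82.28°  ·
  (3,6): δ = 3.48°  ✓
  (4,5): δ = 110.31°  ·
  (4,6): δ = 24.55°  ✓
  (5,6): δ = 94.25°  ·
antipodal pairs: 9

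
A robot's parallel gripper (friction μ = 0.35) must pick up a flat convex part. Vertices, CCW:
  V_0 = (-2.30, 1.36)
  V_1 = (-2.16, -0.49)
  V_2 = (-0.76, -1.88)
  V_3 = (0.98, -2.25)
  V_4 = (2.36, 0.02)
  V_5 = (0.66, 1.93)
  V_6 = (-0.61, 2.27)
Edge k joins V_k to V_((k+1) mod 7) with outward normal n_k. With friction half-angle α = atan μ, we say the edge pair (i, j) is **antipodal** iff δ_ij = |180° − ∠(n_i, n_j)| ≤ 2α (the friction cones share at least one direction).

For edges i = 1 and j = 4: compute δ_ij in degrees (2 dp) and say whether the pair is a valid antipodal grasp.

α = atan 0.35 = 19.29°;  2α = 38.58°
edge 1: e_1 = (+1.40, -1.39);  n_1 = (-0.7046, -0.7096)
edge 4: e_4 = (-1.70, +1.91);  n_4 = (+0.7470, +0.6648)
∠(n_1, n_4) = 176.47°
δ = |180° − 176.47°| = 3.53°
3.53° ≤ 2α = 38.58°  →  valid

δ = 3.53°, valid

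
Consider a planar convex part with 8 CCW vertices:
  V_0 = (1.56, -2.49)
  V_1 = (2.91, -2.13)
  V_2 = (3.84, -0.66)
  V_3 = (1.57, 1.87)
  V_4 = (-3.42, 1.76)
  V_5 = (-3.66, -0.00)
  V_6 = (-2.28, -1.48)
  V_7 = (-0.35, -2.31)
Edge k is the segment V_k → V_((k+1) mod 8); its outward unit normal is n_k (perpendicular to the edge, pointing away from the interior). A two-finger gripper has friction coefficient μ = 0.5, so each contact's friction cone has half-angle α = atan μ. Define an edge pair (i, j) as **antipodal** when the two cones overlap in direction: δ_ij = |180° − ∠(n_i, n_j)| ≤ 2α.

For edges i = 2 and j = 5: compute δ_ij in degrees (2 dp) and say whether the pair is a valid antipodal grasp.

δ = 1.10°, valid

α = atan 0.5 = 26.57°;  2α = 53.13°
edge 2: e_2 = (-2.27, +2.53);  n_2 = (+0.7443, +0.6678)
edge 5: e_5 = (+1.38, -1.48);  n_5 = (-0.7314, -0.6820)
∠(n_2, n_5) = 178.90°
δ = |180° − 178.90°| = 1.10°
1.10° ≤ 2α = 53.13°  →  valid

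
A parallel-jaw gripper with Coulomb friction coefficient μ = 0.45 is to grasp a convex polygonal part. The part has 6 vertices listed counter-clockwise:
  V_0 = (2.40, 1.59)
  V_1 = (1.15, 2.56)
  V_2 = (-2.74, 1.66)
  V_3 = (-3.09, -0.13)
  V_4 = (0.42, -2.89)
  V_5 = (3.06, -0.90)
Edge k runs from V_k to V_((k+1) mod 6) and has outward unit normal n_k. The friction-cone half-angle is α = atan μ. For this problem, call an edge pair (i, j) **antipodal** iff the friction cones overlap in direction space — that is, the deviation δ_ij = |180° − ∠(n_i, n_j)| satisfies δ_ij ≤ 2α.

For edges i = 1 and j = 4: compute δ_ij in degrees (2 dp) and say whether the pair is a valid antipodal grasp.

α = atan 0.45 = 24.23°;  2α = 48.46°
edge 1: e_1 = (-3.89, -0.90);  n_1 = (-0.2254, +0.9743)
edge 4: e_4 = (+2.64, +1.99);  n_4 = (+0.6019, -0.7985)
∠(n_1, n_4) = 156.02°
δ = |180° − 156.02°| = 23.98°
23.98° ≤ 2α = 48.46°  →  valid

δ = 23.98°, valid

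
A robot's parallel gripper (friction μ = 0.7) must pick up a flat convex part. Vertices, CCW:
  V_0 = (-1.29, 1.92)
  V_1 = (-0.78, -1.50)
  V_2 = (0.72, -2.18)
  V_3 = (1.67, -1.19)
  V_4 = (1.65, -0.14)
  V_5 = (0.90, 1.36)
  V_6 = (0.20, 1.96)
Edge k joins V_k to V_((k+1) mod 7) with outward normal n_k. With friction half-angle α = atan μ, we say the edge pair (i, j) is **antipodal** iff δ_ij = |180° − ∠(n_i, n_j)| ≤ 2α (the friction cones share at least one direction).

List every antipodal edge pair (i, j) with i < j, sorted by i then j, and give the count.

count = 9; pairs: (0,2), (0,3), (0,4), (0,5), (1,3), (1,4), (1,5), (1,6), (2,6)

α = atan 0.7 = 34.99°;  2α = 69.98°
n_0 = (-0.9891, -0.1475)
n_1 = (-0.4129, -0.9108)
n_2 = (+0.7215, -0.6924)
n_3 = (+0.9998, +0.0190)
n_4 = (+0.8944, +0.4472)
n_5 = (+0.6508, +0.7593)
n_6 = (-0.0268, +0.9996)
  (0,1): δ = 122.87°  ·
  (0,2): δ = 52.30°  ✓
  (0,3): δ = 7.39°  ✓
  (0,4): δ = 18.08°  ✓
  (0,5): δ = 40.92°  ✓
  (0,6): δ = 83.06°  ·
  (1,2): δ = 109.43°  ·
  (1,3): δ = 64.52°  ✓
  (1,4): δ = 39.05°  ✓
  (1,5): δ = 16.21°  ✓
  (1,6): δ = 25.92°  ✓
  (2,3): δ = 135.09°  ·
  (2,4): δ = 109.62°  ·
  (2,5): δ = 86.78°  ·
  (2,6): δ = 44.64°  ✓
  (3,4): δ = 154.53°  ·
  (3,5): δ = 131.69°  ·
  (3,6): δ = 89.55°  ·
  (4,5): δ = 157.17°  ·
  (4,6): δ = 115.03°  ·
  (5,6): δ = 137.86°  ·
antipodal pairs: 9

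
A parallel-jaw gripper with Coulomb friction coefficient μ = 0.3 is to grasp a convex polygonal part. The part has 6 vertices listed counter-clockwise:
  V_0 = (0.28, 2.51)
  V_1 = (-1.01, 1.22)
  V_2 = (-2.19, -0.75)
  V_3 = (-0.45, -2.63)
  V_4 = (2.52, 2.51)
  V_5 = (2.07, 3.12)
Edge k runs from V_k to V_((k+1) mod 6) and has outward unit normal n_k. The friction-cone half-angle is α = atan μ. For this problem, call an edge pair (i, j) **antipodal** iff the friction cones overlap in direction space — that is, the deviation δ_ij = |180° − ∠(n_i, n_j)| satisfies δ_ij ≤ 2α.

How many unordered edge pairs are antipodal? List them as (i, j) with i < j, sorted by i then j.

α = atan 0.3 = 16.70°;  2α = 33.40°
n_0 = (-0.7071, +0.7071)
n_1 = (-0.8579, +0.5139)
n_2 = (-0.7339, -0.6793)
n_3 = (+0.8658, -0.5003)
n_4 = (+0.8047, +0.5936)
n_5 = (-0.3226, +0.9465)
  (0,1): δ = 165.92°  ·
  (0,2): δ = 92.21°  ·
  (0,3): δ = 14.98°  ✓
  (0,4): δ = 81.42°  ·
  (0,5): δ = 153.82°  ·
  (1,2): δ = 106.29°  ·
  (1,3): δ = 0.90°  ✓
  (1,4): δ = 67.34°  ·
  (1,5): δ = 139.74°  ·
  (2,3): δ = 72.81°  ·
  (2,4): δ = 6.37°  ✓
  (2,5): δ = 66.03°  ·
  (3,4): δ = 113.56°  ·
  (3,5): δ = 41.16°  ·
  (4,5): δ = 107.60°  ·
antipodal pairs: 3

count = 3; pairs: (0,3), (1,3), (2,4)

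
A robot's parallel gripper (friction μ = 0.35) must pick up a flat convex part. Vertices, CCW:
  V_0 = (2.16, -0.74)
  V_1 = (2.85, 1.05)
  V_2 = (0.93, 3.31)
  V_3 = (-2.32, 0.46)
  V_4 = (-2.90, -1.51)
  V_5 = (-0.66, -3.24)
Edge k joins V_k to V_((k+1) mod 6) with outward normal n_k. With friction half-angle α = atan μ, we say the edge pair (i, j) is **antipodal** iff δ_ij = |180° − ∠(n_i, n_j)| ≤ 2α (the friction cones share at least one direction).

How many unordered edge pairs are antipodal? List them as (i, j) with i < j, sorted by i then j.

α = atan 0.35 = 19.29°;  2α = 38.58°
n_0 = (+0.9331, -0.3597)
n_1 = (+0.7621, +0.6475)
n_2 = (-0.6593, +0.7519)
n_3 = (-0.9593, +0.2824)
n_4 = (-0.6112, -0.7914)
n_5 = (+0.6634, -0.7483)
  (0,1): δ = 118.57°  ·
  (0,2): δ = 27.67°  ✓
  (0,3): δ = 4.68°  ✓
  (0,4): δ = 73.40°  ·
  (0,5): δ = 152.64°  ·
  (1,2): δ = 89.10°  ·
  (1,3): δ = 56.76°  ·
  (1,4): δ = 11.97°  ✓
  (1,5): δ = 91.21°  ·
  (2,3): δ = 147.65°  ·
  (2,4): δ = 78.93°  ·
  (2,5): δ = 0.31°  ✓
  (3,4): δ = 111.27°  ·
  (3,5): δ = 32.04°  ✓
  (4,5): δ = 100.76°  ·
antipodal pairs: 5

count = 5; pairs: (0,2), (0,3), (1,4), (2,5), (3,5)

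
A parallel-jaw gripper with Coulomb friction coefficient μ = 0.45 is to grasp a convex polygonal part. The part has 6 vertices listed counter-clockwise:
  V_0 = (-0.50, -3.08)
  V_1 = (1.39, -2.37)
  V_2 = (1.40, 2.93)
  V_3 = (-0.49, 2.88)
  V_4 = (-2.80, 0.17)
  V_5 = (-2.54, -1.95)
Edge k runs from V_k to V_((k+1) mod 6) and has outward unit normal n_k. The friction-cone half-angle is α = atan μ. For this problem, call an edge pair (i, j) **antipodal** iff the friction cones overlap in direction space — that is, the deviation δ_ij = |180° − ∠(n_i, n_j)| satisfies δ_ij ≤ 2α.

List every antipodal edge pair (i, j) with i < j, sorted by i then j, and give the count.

α = atan 0.45 = 24.23°;  2α = 48.46°
n_0 = (+0.3517, -0.9361)
n_1 = (+1.0000, -0.0019)
n_2 = (-0.0264, +0.9997)
n_3 = (-0.7610, +0.6487)
n_4 = (-0.9926, -0.1217)
n_5 = (-0.4846, -0.8748)
  (0,1): δ = 110.70°  ·
  (0,2): δ = 19.07°  ✓
  (0,3): δ = 28.97°  ✓
  (0,4): δ = 76.40°  ·
  (0,5): δ = 130.43°  ·
  (1,2): δ = 88.38°  ·
  (1,3): δ = 40.34°  ✓
  (1,4): δ = 7.10°  ✓
  (1,5): δ = 61.13°  ·
  (2,3): δ = 131.96°  ·
  (2,4): δ = 84.52°  ·
  (2,5): δ = 30.50°  ✓
  (3,4): δ = 132.56°  ·
  (3,5): δ = 78.54°  ·
  (4,5): δ = 125.97°  ·
antipodal pairs: 5

count = 5; pairs: (0,2), (0,3), (1,3), (1,4), (2,5)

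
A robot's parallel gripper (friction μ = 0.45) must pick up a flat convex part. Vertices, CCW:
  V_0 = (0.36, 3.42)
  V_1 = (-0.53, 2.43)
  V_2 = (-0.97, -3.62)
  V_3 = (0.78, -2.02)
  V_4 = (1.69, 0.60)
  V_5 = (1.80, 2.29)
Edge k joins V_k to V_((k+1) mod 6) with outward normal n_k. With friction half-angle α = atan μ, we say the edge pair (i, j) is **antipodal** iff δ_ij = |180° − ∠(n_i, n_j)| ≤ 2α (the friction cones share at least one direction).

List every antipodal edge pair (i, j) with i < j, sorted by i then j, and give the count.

α = atan 0.45 = 24.23°;  2α = 48.46°
n_0 = (-0.7437, +0.6685)
n_1 = (-0.9974, +0.0725)
n_2 = (+0.6748, -0.7380)
n_3 = (+0.9446, -0.3281)
n_4 = (+0.9979, -0.0650)
n_5 = (+0.6173, +0.7867)
  (0,1): δ = 142.20°  ·
  (0,2): δ = 5.61°  ✓
  (0,3): δ = 22.80°  ✓
  (0,4): δ = 38.23°  ✓
  (0,5): δ = 93.83°  ·
  (1,2): δ = 43.40°  ✓
  (1,3): δ = 14.99°  ✓
  (1,4): δ = 0.44°  ✓
  (1,5): δ = 56.04°  ·
  (2,3): δ = 151.59°  ·
  (2,4): δ = 136.16°  ·
  (2,5): δ = 80.56°  ·
  (3,4): δ = 164.57°  ·
  (3,5): δ = 108.97°  ·
  (4,5): δ = 124.40°  ·
antipodal pairs: 6

count = 6; pairs: (0,2), (0,3), (0,4), (1,2), (1,3), (1,4)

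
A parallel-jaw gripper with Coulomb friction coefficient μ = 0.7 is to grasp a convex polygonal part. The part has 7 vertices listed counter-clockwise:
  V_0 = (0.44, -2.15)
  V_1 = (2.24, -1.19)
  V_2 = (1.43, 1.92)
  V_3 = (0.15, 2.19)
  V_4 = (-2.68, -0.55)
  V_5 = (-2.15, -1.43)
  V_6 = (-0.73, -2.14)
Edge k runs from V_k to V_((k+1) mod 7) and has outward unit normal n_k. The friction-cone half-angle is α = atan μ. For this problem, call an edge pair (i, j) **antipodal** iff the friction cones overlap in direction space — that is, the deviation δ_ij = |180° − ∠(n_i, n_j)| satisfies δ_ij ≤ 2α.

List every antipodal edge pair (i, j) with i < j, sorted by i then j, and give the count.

count = 9; pairs: (0,2), (0,3), (1,3), (1,4), (1,5), (2,4), (2,5), (2,6), (3,6)

α = atan 0.7 = 34.99°;  2α = 69.98°
n_0 = (+0.4706, -0.8824)
n_1 = (+0.9677, +0.2520)
n_2 = (+0.2064, +0.9785)
n_3 = (-0.6956, +0.7184)
n_4 = (-0.8566, -0.5159)
n_5 = (-0.4472, -0.8944)
n_6 = (-0.0085, -1.0000)
  (0,1): δ = 103.47°  ·
  (0,2): δ = 39.98°  ✓
  (0,3): δ = 16.00°  ✓
  (0,4): δ = 92.99°  ·
  (0,5): δ = 125.36°  ·
  (0,6): δ = 151.44°  ·
  (1,2): δ = 116.51°  ·
  (1,3): δ = 60.52°  ✓
  (1,4): δ = 16.46°  ✓
  (1,5): δ = 48.84°  ✓
  (1,6): δ = 74.91°  ·
  (2,3): δ = 124.01°  ·
  (2,4): δ = 47.03°  ✓
  (2,5): δ = 14.65°  ✓
  (2,6): δ = 11.42°  ✓
  (3,4): δ = 103.01°  ·
  (3,5): δ = 70.64°  ·
  (3,6): δ = 44.56°  ✓
  (4,5): δ = 147.62°  ·
  (4,6): δ = 121.55°  ·
  (5,6): δ = 153.92°  ·
antipodal pairs: 9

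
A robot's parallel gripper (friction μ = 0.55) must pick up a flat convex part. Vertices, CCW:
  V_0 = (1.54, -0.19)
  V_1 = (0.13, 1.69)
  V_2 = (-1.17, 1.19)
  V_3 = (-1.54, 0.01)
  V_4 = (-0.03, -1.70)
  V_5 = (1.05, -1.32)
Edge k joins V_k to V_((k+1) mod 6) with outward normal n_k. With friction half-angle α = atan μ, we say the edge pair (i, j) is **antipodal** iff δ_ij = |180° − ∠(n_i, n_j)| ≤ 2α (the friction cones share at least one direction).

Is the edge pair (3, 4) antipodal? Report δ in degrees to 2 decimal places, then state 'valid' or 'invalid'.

α = atan 0.55 = 28.81°;  2α = 57.62°
edge 3: e_3 = (+1.51, -1.71);  n_3 = (-0.7496, -0.6619)
edge 4: e_4 = (+1.08, +0.38);  n_4 = (+0.3319, -0.9433)
∠(n_3, n_4) = 67.94°
δ = |180° − 67.94°| = 112.06°
112.06° > 2α = 57.62°  →  invalid

δ = 112.06°, invalid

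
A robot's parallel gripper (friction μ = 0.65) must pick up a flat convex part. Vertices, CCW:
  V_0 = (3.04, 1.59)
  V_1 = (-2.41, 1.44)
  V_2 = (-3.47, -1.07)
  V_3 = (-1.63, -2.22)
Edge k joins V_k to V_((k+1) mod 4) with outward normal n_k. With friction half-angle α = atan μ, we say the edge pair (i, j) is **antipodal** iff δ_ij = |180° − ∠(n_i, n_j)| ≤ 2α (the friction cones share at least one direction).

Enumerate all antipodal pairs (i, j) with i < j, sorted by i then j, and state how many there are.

α = atan 0.65 = 33.02°;  2α = 66.05°
n_0 = (-0.0275, +0.9996)
n_1 = (-0.9212, +0.3890)
n_2 = (-0.5300, -0.8480)
n_3 = (+0.6322, -0.7748)
  (0,1): δ = 114.47°  ·
  (0,2): δ = 33.58°  ✓
  (0,3): δ = 37.63°  ✓
  (1,2): δ = 99.11°  ·
  (1,3): δ = 27.90°  ✓
  (2,3): δ = 108.79°  ·
antipodal pairs: 3

count = 3; pairs: (0,2), (0,3), (1,3)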